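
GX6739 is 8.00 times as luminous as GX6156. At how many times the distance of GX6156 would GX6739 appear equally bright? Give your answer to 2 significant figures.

Equal flux requires L_GX6739/d_GX6739² = L_GX6156/d_GX6156², so d_GX6739/d_GX6156 = √(L_GX6739/L_GX6156)
= √(8.00) = 2.828.

2.8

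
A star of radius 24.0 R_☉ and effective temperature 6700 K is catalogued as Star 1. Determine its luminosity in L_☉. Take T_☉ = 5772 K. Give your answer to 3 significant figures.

1.05×10^3 L_☉

L/L_☉ = (R/R_☉)² (T/T_☉)⁴ = (24.0)² × (6700/5772)⁴
       = 576.0 × (1.161)⁴ = 576.0 × 1.815 = 1046.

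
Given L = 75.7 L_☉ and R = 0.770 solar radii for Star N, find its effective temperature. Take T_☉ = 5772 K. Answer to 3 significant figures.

1.94×10^4 K

T/T_☉ = (L/L_☉)^(1/4) / (R/R_☉)^(1/2)
T = 5772 × (75.7)^(1/4) / √(0.770) = 5772 × 2.950 / 0.8775 = 1.940×10^4 K.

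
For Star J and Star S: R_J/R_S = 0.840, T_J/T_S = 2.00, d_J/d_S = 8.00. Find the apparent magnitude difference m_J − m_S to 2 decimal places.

L_J/L_S = (0.840)²(2.00)⁴ = 11.29.
F_J/F_S = (L_J/L_S)/(d_J/d_S)² = 11.29/64.00 = 0.1764.
m_J − m_S = −2.5 log₁₀(0.1764) = 1.88.

1.88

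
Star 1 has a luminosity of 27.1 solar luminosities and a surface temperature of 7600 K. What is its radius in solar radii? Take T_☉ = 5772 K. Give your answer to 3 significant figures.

3.00 solar radii

R/R_☉ = √(L/L_☉) / (T/T_☉)² = √(27.1) / (1.317)²
       = 5.206 / 1.734 = 3.003.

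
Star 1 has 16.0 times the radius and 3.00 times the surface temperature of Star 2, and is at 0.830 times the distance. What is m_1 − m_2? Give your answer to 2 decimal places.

-11.20

L_1/L_2 = (16.0)²(3.00)⁴ = 2.074×10^4.
F_1/F_2 = (L_1/L_2)/(d_1/d_2)² = 2.074×10^4/0.6889 = 3.010×10^4.
m_1 − m_2 = −2.5 log₁₀(3.010×10^4) = -11.20.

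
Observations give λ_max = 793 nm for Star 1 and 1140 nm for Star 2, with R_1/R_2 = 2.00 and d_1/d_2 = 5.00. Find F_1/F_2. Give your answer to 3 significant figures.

Wien's law: T_1/T_2 = λ_2/λ_1 = 1140/793 = 1.438.
L_1/L_2 = (R_1/R_2)²(T_1/T_2)⁴ = (2.00)²(1.438)⁴ = 17.08.
F_1/F_2 = (L_1/L_2)/(d_1/d_2)² = 17.08/(5.00)² = 0.6834.

0.683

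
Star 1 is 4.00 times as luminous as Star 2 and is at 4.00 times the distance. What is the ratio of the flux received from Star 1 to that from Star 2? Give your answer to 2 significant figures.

F = L/(4πd²), so F_1/F_2 = (L_1/L_2) / (d_1/d_2)²
= 4.00 / (4.00)² = 4.00 / 16.00 = 0.2500.

0.25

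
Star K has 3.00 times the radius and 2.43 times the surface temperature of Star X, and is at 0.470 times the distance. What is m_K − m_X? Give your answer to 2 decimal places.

L_K/L_X = (3.00)²(2.43)⁴ = 313.8.
F_K/F_X = (L_K/L_X)/(d_K/d_X)² = 313.8/0.2209 = 1421.
m_K − m_X = −2.5 log₁₀(1421) = -7.88.

-7.88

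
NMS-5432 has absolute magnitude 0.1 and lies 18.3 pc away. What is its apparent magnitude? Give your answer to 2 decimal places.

1.41

m = M + 5 log₁₀(d/10 pc) = 0.1 + 5 log₁₀(18.3/10)
  = 0.1 + 5 × 0.262 = 0.1 + 1.31 = 1.41.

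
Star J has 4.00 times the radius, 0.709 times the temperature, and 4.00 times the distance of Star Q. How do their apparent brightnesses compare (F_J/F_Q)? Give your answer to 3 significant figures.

0.253

L_J/L_Q = (R_J/R_Q)²(T_J/T_Q)⁴ = (4.00)² × (0.709)⁴ = 4.043.
F_J/F_Q = (L_J/L_Q)/(d_J/d_Q)² = 4.043 / (4.00)² = 0.2527.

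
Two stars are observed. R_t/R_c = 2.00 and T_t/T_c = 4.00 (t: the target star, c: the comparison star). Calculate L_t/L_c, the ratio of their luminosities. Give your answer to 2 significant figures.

1.0×10^3

From the Stefan–Boltzmann law, L ∝ R²T⁴, so
L_t/L_c = (R_t/R_c)² (T_t/T_c)⁴ = (2.00)² × (4.00)⁴ = 4.000 × 256.0 = 1024.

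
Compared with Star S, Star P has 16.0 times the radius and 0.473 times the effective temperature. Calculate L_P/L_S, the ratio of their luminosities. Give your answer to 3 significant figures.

From the Stefan–Boltzmann law, L ∝ R²T⁴, so
L_P/L_S = (R_P/R_S)² (T_P/T_S)⁴ = (16.0)² × (0.473)⁴ = 256.0 × 0.05005 = 12.81.

12.8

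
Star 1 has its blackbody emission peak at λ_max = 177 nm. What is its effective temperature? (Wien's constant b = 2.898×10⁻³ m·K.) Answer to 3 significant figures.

1.64×10^4 K

T = b/λ_max = 2.898×10⁻³ / (177×10⁻⁹) = 1.637×10^4 K.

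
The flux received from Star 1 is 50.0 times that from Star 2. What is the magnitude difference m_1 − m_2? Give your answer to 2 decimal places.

-4.25

m_1 − m_2 = −2.5 log₁₀(F_1/F_2) = −2.5 log₁₀(50.0) = −2.5 × (1.699) = -4.247.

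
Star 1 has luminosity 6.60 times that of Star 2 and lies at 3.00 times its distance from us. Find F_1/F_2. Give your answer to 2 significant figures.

F = L/(4πd²), so F_1/F_2 = (L_1/L_2) / (d_1/d_2)²
= 6.60 / (3.00)² = 6.60 / 9.000 = 0.7333.

0.73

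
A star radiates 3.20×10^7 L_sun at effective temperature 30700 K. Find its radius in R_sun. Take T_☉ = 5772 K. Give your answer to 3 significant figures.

200 R_sun

R/R_☉ = √(L/L_☉) / (T/T_☉)² = √(3.20×10^7) / (5.319)²
       = 5657 / 28.29 = 200.0.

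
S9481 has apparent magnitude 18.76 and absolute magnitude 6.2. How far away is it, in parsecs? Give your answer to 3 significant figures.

3.25×10^3 pc

m − M = 5 log₁₀(d/10 pc)
18.76 − (6.2) = 12.56 = 5 log₁₀(d/10)
d = 10 × 10^(12.56/5) = 10 × 10^2.512 = 3251 pc.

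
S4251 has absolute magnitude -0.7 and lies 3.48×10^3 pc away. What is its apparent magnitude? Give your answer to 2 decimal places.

12.01

m = M + 5 log₁₀(d/10 pc) = -0.7 + 5 log₁₀(3.48×10^3/10)
  = -0.7 + 5 × 2.542 = -0.7 + 12.71 = 12.01.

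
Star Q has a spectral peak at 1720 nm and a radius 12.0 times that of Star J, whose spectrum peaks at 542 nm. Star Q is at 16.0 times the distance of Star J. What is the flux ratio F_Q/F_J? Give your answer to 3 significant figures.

0.00555

Wien's law: T_Q/T_J = λ_J/λ_Q = 542/1720 = 0.3151.
L_Q/L_J = (R_Q/R_J)²(T_Q/T_J)⁴ = (12.0)²(0.3151)⁴ = 1.420.
F_Q/F_J = (L_Q/L_J)/(d_Q/d_J)² = 1.420/(16.0)² = 0.005546.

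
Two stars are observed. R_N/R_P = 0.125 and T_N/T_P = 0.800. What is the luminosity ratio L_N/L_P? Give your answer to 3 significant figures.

0.00640

From the Stefan–Boltzmann law, L ∝ R²T⁴, so
L_N/L_P = (R_N/R_P)² (T_N/T_P)⁴ = (0.125)² × (0.800)⁴ = 0.01562 × 0.4096 = 0.006400.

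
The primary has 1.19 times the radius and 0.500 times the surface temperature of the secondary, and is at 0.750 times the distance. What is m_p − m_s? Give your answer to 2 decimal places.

L_p/L_s = (1.19)²(0.500)⁴ = 0.08851.
F_p/F_s = (L_p/L_s)/(d_p/d_s)² = 0.08851/0.5625 = 0.1573.
m_p − m_s = −2.5 log₁₀(0.1573) = 2.01.

2.01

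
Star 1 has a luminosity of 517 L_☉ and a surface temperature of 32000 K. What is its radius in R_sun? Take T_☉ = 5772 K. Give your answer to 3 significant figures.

0.740 R_sun

R/R_☉ = √(L/L_☉) / (T/T_☉)² = √(517) / (5.544)²
       = 22.74 / 30.74 = 0.7398.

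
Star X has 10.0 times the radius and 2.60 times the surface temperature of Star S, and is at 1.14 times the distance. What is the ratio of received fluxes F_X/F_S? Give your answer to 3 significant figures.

3.52×10^3

L_X/L_S = (R_X/R_S)²(T_X/T_S)⁴ = (10.0)² × (2.60)⁴ = 4570.
F_X/F_S = (L_X/L_S)/(d_X/d_S)² = 4570 / (1.14)² = 3516.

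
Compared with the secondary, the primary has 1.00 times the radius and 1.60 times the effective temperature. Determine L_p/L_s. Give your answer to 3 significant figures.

6.55

From the Stefan–Boltzmann law, L ∝ R²T⁴, so
L_p/L_s = (R_p/R_s)² (T_p/T_s)⁴ = (1.00)² × (1.60)⁴ = 1.000 × 6.554 = 6.554.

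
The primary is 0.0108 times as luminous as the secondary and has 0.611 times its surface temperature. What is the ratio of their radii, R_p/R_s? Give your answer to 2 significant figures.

0.28

L ∝ R²T⁴ gives R ∝ √L / T², so
R_p/R_s = √(0.0108) / (0.611)² = 0.1039 / 0.3733 = 0.2784.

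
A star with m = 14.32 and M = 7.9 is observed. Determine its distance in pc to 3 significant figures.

m − M = 5 log₁₀(d/10 pc)
14.32 − (7.9) = 6.42 = 5 log₁₀(d/10)
d = 10 × 10^(6.42/5) = 10 × 10^1.284 = 192.3 pc.

192 pc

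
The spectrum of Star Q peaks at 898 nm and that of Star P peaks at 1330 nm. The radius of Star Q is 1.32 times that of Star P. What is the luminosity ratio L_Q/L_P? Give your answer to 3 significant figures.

Wien's law gives T ∝ 1/λ_max, so T_Q/T_P = λ_P/λ_Q = 1330/898 = 1.481.
Then L ∝ R²T⁴ gives L_Q/L_P = (1.32)² × (1.481)⁴ = 1.742 × 4.812 = 8.384.

8.38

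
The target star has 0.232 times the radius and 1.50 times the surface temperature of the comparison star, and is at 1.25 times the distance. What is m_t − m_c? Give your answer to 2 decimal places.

1.90

L_t/L_c = (0.232)²(1.50)⁴ = 0.2725.
F_t/F_c = (L_t/L_c)/(d_t/d_c)² = 0.2725/1.562 = 0.1744.
m_t − m_c = −2.5 log₁₀(0.1744) = 1.90.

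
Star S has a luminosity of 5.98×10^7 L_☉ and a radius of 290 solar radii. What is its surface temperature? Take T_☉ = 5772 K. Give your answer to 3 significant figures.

T/T_☉ = (L/L_☉)^(1/4) / (R/R_☉)^(1/2)
T = 5772 × (5.98×10^7)^(1/4) / √(290) = 5772 × 87.94 / 17.03 = 2.981×10^4 K.

2.98×10^4 K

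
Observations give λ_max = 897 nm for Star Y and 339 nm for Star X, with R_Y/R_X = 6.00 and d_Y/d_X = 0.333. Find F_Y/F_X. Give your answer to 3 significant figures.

Wien's law: T_Y/T_X = λ_X/λ_Y = 339/897 = 0.3779.
L_Y/L_X = (R_Y/R_X)²(T_Y/T_X)⁴ = (6.00)²(0.3779)⁴ = 0.7344.
F_Y/F_X = (L_Y/L_X)/(d_Y/d_X)² = 0.7344/(0.333)² = 6.623.

6.62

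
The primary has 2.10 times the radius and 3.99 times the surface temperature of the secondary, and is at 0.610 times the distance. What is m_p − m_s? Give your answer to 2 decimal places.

L_p/L_s = (2.10)²(3.99)⁴ = 1118.
F_p/F_s = (L_p/L_s)/(d_p/d_s)² = 1118/0.3721 = 3004.
m_p − m_s = −2.5 log₁₀(3004) = -8.69.

-8.69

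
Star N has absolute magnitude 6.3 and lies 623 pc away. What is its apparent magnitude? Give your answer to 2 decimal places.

m = M + 5 log₁₀(d/10 pc) = 6.3 + 5 log₁₀(623/10)
  = 6.3 + 5 × 1.794 = 6.3 + 8.97 = 15.27.

15.27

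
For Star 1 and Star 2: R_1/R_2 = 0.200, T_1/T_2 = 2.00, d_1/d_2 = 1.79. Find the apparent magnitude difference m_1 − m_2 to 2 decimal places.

L_1/L_2 = (0.200)²(2.00)⁴ = 0.6400.
F_1/F_2 = (L_1/L_2)/(d_1/d_2)² = 0.6400/3.204 = 0.1997.
m_1 − m_2 = −2.5 log₁₀(0.1997) = 1.75.

1.75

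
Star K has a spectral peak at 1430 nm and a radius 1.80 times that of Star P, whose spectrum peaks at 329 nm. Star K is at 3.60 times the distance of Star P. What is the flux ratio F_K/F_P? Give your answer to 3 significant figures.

Wien's law: T_K/T_P = λ_P/λ_K = 329/1430 = 0.2301.
L_K/L_P = (R_K/R_P)²(T_K/T_P)⁴ = (1.80)²(0.2301)⁴ = 0.009078.
F_K/F_P = (L_K/L_P)/(d_K/d_P)² = 0.009078/(3.60)² = 7.005×10^-4.

7.00×10^-4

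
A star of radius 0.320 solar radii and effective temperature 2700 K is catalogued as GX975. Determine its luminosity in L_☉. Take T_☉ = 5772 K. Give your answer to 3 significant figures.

0.00490 L_☉

L/L_☉ = (R/R_☉)² (T/T_☉)⁴ = (0.320)² × (2700/5772)⁴
       = 0.1024 × (0.4678)⁴ = 0.1024 × 0.04788 = 0.004903.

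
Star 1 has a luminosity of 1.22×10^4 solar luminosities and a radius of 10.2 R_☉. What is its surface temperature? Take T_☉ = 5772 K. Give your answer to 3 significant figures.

T/T_☉ = (L/L_☉)^(1/4) / (R/R_☉)^(1/2)
T = 5772 × (1.22×10^4)^(1/4) / √(10.2) = 5772 × 10.51 / 3.194 = 1.899×10^4 K.

1.90×10^4 K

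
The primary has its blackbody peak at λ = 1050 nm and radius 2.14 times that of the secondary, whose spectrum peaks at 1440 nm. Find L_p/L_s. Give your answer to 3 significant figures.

16.2

Wien's law gives T ∝ 1/λ_max, so T_p/T_s = λ_s/λ_p = 1440/1050 = 1.371.
Then L ∝ R²T⁴ gives L_p/L_s = (2.14)² × (1.371)⁴ = 4.580 × 3.537 = 16.20.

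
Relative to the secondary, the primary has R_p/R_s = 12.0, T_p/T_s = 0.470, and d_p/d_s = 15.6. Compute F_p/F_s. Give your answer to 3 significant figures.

0.0289

L_p/L_s = (R_p/R_s)²(T_p/T_s)⁴ = (12.0)² × (0.470)⁴ = 7.027.
F_p/F_s = (L_p/L_s)/(d_p/d_s)² = 7.027 / (15.6)² = 0.02887.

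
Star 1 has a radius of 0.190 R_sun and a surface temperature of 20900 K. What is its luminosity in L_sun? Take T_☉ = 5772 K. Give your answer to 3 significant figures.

L/L_☉ = (R/R_☉)² (T/T_☉)⁴ = (0.190)² × (20900/5772)⁴
       = 0.03610 × (3.621)⁴ = 0.03610 × 171.9 = 6.206.

6.21 L_sun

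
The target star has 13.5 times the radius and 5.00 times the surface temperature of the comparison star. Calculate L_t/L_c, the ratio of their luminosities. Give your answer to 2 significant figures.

From the Stefan–Boltzmann law, L ∝ R²T⁴, so
L_t/L_c = (R_t/R_c)² (T_t/T_c)⁴ = (13.5)² × (5.00)⁴ = 182.2 × 625.0 = 1.139×10^5.

1.1×10^5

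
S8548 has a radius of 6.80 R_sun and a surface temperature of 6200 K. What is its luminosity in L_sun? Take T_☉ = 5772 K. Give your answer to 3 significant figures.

61.6 L_sun

L/L_☉ = (R/R_☉)² (T/T_☉)⁴ = (6.80)² × (6200/5772)⁴
       = 46.24 × (1.074)⁴ = 46.24 × 1.331 = 61.56.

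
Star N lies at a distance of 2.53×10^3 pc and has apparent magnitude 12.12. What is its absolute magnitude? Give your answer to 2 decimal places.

0.10

M = m − 5 log₁₀(d/10 pc) = 12.12 − 5 log₁₀(2.53×10^3/10)
  = 12.12 − 5 × 2.403 = 12.12 − 12.02 = 0.10.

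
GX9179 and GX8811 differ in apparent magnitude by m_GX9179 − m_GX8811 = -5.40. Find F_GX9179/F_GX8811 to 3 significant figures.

F_GX9179/F_GX8811 = 10^(−(m_GX9179 − m_GX8811)/2.5) = 10^(5.40/2.5) = 10^2.160 = 144.5.

145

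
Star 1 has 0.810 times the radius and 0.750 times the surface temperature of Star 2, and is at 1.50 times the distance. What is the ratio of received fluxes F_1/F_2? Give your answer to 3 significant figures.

0.0923

L_1/L_2 = (R_1/R_2)²(T_1/T_2)⁴ = (0.810)² × (0.750)⁴ = 0.2076.
F_1/F_2 = (L_1/L_2)/(d_1/d_2)² = 0.2076 / (1.50)² = 0.09226.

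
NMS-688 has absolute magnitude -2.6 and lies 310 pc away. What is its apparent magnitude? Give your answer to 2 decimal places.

4.86

m = M + 5 log₁₀(d/10 pc) = -2.6 + 5 log₁₀(310/10)
  = -2.6 + 5 × 1.491 = -2.6 + 7.46 = 4.86.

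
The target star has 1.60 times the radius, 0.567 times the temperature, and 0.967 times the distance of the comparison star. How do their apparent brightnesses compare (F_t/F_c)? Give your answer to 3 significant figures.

L_t/L_c = (R_t/R_c)²(T_t/T_c)⁴ = (1.60)² × (0.567)⁴ = 0.2646.
F_t/F_c = (L_t/L_c)/(d_t/d_c)² = 0.2646 / (0.967)² = 0.2830.

0.283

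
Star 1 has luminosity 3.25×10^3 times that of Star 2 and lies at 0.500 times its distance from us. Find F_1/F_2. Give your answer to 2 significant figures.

F = L/(4πd²), so F_1/F_2 = (L_1/L_2) / (d_1/d_2)²
= 3.25×10^3 / (0.500)² = 3.25×10^3 / 0.2500 = 1.300×10^4.

1.3×10^4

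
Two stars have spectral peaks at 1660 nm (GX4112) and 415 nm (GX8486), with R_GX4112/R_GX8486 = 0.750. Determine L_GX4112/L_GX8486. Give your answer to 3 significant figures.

Wien's law gives T ∝ 1/λ_max, so T_GX4112/T_GX8486 = λ_GX8486/λ_GX4112 = 415/1660 = 0.2500.
Then L ∝ R²T⁴ gives L_GX4112/L_GX8486 = (0.750)² × (0.2500)⁴ = 0.5625 × 0.003906 = 0.002197.

0.00220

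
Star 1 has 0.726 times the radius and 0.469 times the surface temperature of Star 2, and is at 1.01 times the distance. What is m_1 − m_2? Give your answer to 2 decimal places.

4.01

L_1/L_2 = (0.726)²(0.469)⁴ = 0.02550.
F_1/F_2 = (L_1/L_2)/(d_1/d_2)² = 0.02550/1.020 = 0.02500.
m_1 − m_2 = −2.5 log₁₀(0.02500) = 4.01.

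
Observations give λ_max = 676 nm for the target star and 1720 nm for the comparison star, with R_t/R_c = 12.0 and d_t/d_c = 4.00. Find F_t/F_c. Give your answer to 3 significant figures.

Wien's law: T_t/T_c = λ_c/λ_t = 1720/676 = 2.544.
L_t/L_c = (R_t/R_c)²(T_t/T_c)⁴ = (12.0)²(2.544)⁴ = 6035.
F_t/F_c = (L_t/L_c)/(d_t/d_c)² = 6035/(4.00)² = 377.2.

377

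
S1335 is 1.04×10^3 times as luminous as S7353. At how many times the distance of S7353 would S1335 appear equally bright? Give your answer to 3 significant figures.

Equal flux requires L_S1335/d_S1335² = L_S7353/d_S7353², so d_S1335/d_S7353 = √(L_S1335/L_S7353)
= √(1.04×10^3) = 32.25.

32.2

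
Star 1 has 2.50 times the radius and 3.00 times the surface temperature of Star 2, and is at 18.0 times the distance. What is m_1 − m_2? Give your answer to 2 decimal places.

-0.48

L_1/L_2 = (2.50)²(3.00)⁴ = 506.2.
F_1/F_2 = (L_1/L_2)/(d_1/d_2)² = 506.2/324.0 = 1.562.
m_1 − m_2 = −2.5 log₁₀(1.562) = -0.48.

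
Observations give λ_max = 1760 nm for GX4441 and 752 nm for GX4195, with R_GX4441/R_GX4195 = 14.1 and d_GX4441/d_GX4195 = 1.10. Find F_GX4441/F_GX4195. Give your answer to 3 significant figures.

5.48

Wien's law: T_GX4441/T_GX4195 = λ_GX4195/λ_GX4441 = 752/1760 = 0.4273.
L_GX4441/L_GX4195 = (R_GX4441/R_GX4195)²(T_GX4441/T_GX4195)⁴ = (14.1)²(0.4273)⁴ = 6.626.
F_GX4441/F_GX4195 = (L_GX4441/L_GX4195)/(d_GX4441/d_GX4195)² = 6.626/(1.10)² = 5.476.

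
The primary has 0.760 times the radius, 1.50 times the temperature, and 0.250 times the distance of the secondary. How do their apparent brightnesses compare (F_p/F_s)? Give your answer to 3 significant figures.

L_p/L_s = (R_p/R_s)²(T_p/T_s)⁴ = (0.760)² × (1.50)⁴ = 2.924.
F_p/F_s = (L_p/L_s)/(d_p/d_s)² = 2.924 / (0.250)² = 46.79.

46.8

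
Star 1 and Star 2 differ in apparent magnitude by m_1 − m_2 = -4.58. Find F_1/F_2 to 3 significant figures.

67.9

F_1/F_2 = 10^(−(m_1 − m_2)/2.5) = 10^(4.58/2.5) = 10^1.832 = 67.92.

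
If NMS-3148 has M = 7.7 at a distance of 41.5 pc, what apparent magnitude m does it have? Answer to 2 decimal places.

m = M + 5 log₁₀(d/10 pc) = 7.7 + 5 log₁₀(41.5/10)
  = 7.7 + 5 × 0.618 = 7.7 + 3.09 = 10.79.

10.79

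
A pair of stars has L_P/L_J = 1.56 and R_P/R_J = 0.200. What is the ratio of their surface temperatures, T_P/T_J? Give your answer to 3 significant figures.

2.50

L ∝ R²T⁴ gives T ∝ (L/R²)^(1/4), so
T_P/T_J = (1.56 / 0.200²)^(1/4) = (39.00)^(1/4) = 2.499.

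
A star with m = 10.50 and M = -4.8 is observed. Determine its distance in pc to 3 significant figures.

m − M = 5 log₁₀(d/10 pc)
10.50 − (-4.8) = 15.30 = 5 log₁₀(d/10)
d = 10 × 10^(15.30/5) = 10 × 10^3.060 = 1.148×10^4 pc.

1.15×10^4 pc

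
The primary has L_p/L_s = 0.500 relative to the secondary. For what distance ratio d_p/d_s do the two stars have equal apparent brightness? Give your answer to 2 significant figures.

0.71

Equal flux requires L_p/d_p² = L_s/d_s², so d_p/d_s = √(L_p/L_s)
= √(0.500) = 0.7071.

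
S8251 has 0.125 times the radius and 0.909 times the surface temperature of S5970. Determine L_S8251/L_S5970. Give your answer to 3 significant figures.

From the Stefan–Boltzmann law, L ∝ R²T⁴, so
L_S8251/L_S5970 = (R_S8251/R_S5970)² (T_S8251/T_S5970)⁴ = (0.125)² × (0.909)⁴ = 0.01562 × 0.6827 = 0.01067.

0.0107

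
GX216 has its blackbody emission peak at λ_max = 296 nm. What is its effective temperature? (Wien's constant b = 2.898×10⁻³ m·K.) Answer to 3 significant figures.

T = b/λ_max = 2.898×10⁻³ / (296×10⁻⁹) = 9791 K.

9.79×10^3 K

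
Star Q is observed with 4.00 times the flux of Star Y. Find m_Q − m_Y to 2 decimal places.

-1.51

m_Q − m_Y = −2.5 log₁₀(F_Q/F_Y) = −2.5 log₁₀(4.00) = −2.5 × (0.602) = -1.505.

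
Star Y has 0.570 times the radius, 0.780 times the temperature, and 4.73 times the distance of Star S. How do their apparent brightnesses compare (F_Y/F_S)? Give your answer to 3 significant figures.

L_Y/L_S = (R_Y/R_S)²(T_Y/T_S)⁴ = (0.570)² × (0.780)⁴ = 0.1203.
F_Y/F_S = (L_Y/L_S)/(d_Y/d_S)² = 0.1203 / (4.73)² = 0.005375.

0.00538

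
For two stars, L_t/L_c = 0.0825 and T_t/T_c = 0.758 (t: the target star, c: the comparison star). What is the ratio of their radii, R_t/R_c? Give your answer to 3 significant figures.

0.500

L ∝ R²T⁴ gives R ∝ √L / T², so
R_t/R_c = √(0.0825) / (0.758)² = 0.2872 / 0.5746 = 0.4999.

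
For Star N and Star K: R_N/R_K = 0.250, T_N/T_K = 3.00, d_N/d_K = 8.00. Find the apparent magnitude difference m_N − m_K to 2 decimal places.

2.75

L_N/L_K = (0.250)²(3.00)⁴ = 5.062.
F_N/F_K = (L_N/L_K)/(d_N/d_K)² = 5.062/64.00 = 0.07910.
m_N − m_K = −2.5 log₁₀(0.07910) = 2.75.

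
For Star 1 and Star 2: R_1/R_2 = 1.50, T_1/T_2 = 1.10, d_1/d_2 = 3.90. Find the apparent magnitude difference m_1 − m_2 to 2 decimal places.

L_1/L_2 = (1.50)²(1.10)⁴ = 3.294.
F_1/F_2 = (L_1/L_2)/(d_1/d_2)² = 3.294/15.21 = 0.2166.
m_1 − m_2 = −2.5 log₁₀(0.2166) = 1.66.

1.66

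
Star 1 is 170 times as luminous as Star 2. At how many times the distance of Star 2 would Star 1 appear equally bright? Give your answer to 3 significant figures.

Equal flux requires L_1/d_1² = L_2/d_2², so d_1/d_2 = √(L_1/L_2)
= √(170) = 13.04.

13.0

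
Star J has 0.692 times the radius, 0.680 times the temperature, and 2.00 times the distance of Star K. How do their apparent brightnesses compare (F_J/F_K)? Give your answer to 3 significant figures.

0.0256

L_J/L_K = (R_J/R_K)²(T_J/T_K)⁴ = (0.692)² × (0.680)⁴ = 0.1024.
F_J/F_K = (L_J/L_K)/(d_J/d_K)² = 0.1024 / (2.00)² = 0.02560.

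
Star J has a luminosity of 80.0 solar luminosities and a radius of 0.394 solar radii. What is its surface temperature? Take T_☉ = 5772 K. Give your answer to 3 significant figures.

2.75×10^4 K

T/T_☉ = (L/L_☉)^(1/4) / (R/R_☉)^(1/2)
T = 5772 × (80.0)^(1/4) / √(0.394) = 5772 × 2.991 / 0.6277 = 2.750×10^4 K.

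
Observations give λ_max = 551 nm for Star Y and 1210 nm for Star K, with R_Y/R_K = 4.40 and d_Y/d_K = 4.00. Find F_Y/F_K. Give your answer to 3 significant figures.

28.1

Wien's law: T_Y/T_K = λ_K/λ_Y = 1210/551 = 2.196.
L_Y/L_K = (R_Y/R_K)²(T_Y/T_K)⁴ = (4.40)²(2.196)⁴ = 450.2.
F_Y/F_K = (L_Y/L_K)/(d_Y/d_K)² = 450.2/(4.00)² = 28.14.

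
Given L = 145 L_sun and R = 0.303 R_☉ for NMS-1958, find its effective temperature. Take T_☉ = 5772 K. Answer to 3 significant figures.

3.64×10^4 K

T/T_☉ = (L/L_☉)^(1/4) / (R/R_☉)^(1/2)
T = 5772 × (145)^(1/4) / √(0.303) = 5772 × 3.470 / 0.5505 = 3.639×10^4 K.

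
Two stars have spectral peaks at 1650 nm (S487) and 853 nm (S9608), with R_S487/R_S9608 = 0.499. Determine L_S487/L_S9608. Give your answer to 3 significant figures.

Wien's law gives T ∝ 1/λ_max, so T_S487/T_S9608 = λ_S9608/λ_S487 = 853/1650 = 0.5170.
Then L ∝ R²T⁴ gives L_S487/L_S9608 = (0.499)² × (0.5170)⁴ = 0.2490 × 0.07143 = 0.01779.

0.0178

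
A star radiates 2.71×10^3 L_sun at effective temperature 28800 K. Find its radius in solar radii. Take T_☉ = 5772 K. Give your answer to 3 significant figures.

R/R_☉ = √(L/L_☉) / (T/T_☉)² = √(2.71×10^3) / (4.990)²
       = 52.06 / 24.90 = 2.091.

2.09 solar radii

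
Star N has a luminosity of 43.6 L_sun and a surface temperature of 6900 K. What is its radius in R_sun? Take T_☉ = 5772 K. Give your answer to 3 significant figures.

R/R_☉ = √(L/L_☉) / (T/T_☉)² = √(43.6) / (1.195)²
       = 6.603 / 1.429 = 4.621.

4.62 R_sun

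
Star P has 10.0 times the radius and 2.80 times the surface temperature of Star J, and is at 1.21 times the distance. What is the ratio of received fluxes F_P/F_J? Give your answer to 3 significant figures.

4.20×10^3

L_P/L_J = (R_P/R_J)²(T_P/T_J)⁴ = (10.0)² × (2.80)⁴ = 6147.
F_P/F_J = (L_P/L_J)/(d_P/d_J)² = 6147 / (1.21)² = 4198.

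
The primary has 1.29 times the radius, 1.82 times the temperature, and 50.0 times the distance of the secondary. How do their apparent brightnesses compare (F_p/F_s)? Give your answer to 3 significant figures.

L_p/L_s = (R_p/R_s)²(T_p/T_s)⁴ = (1.29)² × (1.82)⁴ = 18.26.
F_p/F_s = (L_p/L_s)/(d_p/d_s)² = 18.26 / (50.0)² = 0.007303.

0.00730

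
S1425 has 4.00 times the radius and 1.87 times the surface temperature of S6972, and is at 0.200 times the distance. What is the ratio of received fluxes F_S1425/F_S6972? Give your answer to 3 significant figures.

L_S1425/L_S6972 = (R_S1425/R_S6972)²(T_S1425/T_S6972)⁴ = (4.00)² × (1.87)⁴ = 195.7.
F_S1425/F_S6972 = (L_S1425/L_S6972)/(d_S1425/d_S6972)² = 195.7 / (0.200)² = 4891.

4.89×10^3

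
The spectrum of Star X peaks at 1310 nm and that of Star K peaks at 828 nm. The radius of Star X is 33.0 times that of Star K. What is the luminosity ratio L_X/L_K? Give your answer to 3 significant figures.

Wien's law gives T ∝ 1/λ_max, so T_X/T_K = λ_K/λ_X = 828/1310 = 0.6321.
Then L ∝ R²T⁴ gives L_X/L_K = (33.0)² × (0.6321)⁴ = 1089 × 0.1596 = 173.8.

174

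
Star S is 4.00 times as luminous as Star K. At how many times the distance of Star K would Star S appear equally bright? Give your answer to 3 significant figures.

Equal flux requires L_S/d_S² = L_K/d_K², so d_S/d_K = √(L_S/L_K)
= √(4.00) = 2.000.

2.00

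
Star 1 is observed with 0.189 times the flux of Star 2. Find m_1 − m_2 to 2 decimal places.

m_1 − m_2 = −2.5 log₁₀(F_1/F_2) = −2.5 log₁₀(0.189) = −2.5 × (-0.724) = 1.809.

1.81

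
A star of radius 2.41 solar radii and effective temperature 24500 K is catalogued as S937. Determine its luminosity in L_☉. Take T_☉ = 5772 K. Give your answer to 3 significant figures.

1.89×10^3 L_☉

L/L_☉ = (R/R_☉)² (T/T_☉)⁴ = (2.41)² × (24500/5772)⁴
       = 5.808 × (4.245)⁴ = 5.808 × 324.6 = 1885.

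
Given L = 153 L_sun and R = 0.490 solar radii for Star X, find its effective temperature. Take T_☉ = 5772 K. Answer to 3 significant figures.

T/T_☉ = (L/L_☉)^(1/4) / (R/R_☉)^(1/2)
T = 5772 × (153)^(1/4) / √(0.490) = 5772 × 3.517 / 0.7000 = 2.900×10^4 K.

2.90×10^4 K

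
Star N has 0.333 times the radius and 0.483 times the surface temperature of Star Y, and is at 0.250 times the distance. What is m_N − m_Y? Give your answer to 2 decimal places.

2.54

L_N/L_Y = (0.333)²(0.483)⁴ = 0.006035.
F_N/F_Y = (L_N/L_Y)/(d_N/d_Y)² = 0.006035/0.06250 = 0.09656.
m_N − m_Y = −2.5 log₁₀(0.09656) = 2.54.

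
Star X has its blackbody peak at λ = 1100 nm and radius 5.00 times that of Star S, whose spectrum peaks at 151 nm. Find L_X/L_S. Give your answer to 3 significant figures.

0.00888

Wien's law gives T ∝ 1/λ_max, so T_X/T_S = λ_S/λ_X = 151/1100 = 0.1373.
Then L ∝ R²T⁴ gives L_X/L_S = (5.00)² × (0.1373)⁴ = 25.00 × 3.551×10^-4 = 0.008877.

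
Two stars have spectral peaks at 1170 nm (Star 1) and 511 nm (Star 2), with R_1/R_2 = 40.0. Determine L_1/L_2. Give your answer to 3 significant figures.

Wien's law gives T ∝ 1/λ_max, so T_1/T_2 = λ_2/λ_1 = 511/1170 = 0.4368.
Then L ∝ R²T⁴ gives L_1/L_2 = (40.0)² × (0.4368)⁴ = 1600 × 0.03639 = 58.22.

58.2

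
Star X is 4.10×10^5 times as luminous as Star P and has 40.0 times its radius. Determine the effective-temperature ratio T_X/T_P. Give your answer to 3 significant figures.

4.00

L ∝ R²T⁴ gives T ∝ (L/R²)^(1/4), so
T_X/T_P = (4.10×10^5 / 40.0²)^(1/4) = (256.2)^(1/4) = 4.001.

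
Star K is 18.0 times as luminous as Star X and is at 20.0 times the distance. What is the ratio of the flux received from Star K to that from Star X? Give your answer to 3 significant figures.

0.0450

F = L/(4πd²), so F_K/F_X = (L_K/L_X) / (d_K/d_X)²
= 18.0 / (20.0)² = 18.0 / 400.0 = 0.04500.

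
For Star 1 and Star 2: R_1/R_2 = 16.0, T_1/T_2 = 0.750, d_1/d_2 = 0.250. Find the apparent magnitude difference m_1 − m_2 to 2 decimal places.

L_1/L_2 = (16.0)²(0.750)⁴ = 81.00.
F_1/F_2 = (L_1/L_2)/(d_1/d_2)² = 81.00/0.06250 = 1296.
m_1 − m_2 = −2.5 log₁₀(1296) = -7.78.

-7.78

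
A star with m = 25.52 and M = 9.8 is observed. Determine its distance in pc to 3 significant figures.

m − M = 5 log₁₀(d/10 pc)
25.52 − (9.8) = 15.72 = 5 log₁₀(d/10)
d = 10 × 10^(15.72/5) = 10 × 10^3.144 = 1.393×10^4 pc.

1.39×10^4 pc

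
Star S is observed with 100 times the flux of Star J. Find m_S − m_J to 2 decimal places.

-5.00

m_S − m_J = −2.5 log₁₀(F_S/F_J) = −2.5 log₁₀(100) = −2.5 × (2.000) = -5.000.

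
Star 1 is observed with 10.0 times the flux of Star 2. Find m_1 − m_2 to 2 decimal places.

m_1 − m_2 = −2.5 log₁₀(F_1/F_2) = −2.5 log₁₀(10.0) = −2.5 × (1.000) = -2.500.

-2.50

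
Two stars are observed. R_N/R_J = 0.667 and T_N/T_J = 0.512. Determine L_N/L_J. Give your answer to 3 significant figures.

From the Stefan–Boltzmann law, L ∝ R²T⁴, so
L_N/L_J = (R_N/R_J)² (T_N/T_J)⁴ = (0.667)² × (0.512)⁴ = 0.4449 × 0.06872 = 0.03057.

0.0306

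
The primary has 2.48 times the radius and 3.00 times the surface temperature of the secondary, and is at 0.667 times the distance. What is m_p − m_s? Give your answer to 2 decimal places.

L_p/L_s = (2.48)²(3.00)⁴ = 498.2.
F_p/F_s = (L_p/L_s)/(d_p/d_s)² = 498.2/0.4449 = 1120.
m_p − m_s = −2.5 log₁₀(1120) = -7.62.

-7.62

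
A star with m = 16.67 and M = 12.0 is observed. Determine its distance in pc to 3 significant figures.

m − M = 5 log₁₀(d/10 pc)
16.67 − (12.0) = 4.67 = 5 log₁₀(d/10)
d = 10 × 10^(4.67/5) = 10 × 10^0.934 = 85.90 pc.

85.9 pc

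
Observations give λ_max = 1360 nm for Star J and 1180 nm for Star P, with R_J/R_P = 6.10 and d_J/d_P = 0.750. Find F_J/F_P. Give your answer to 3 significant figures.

Wien's law: T_J/T_P = λ_P/λ_J = 1180/1360 = 0.8676.
L_J/L_P = (R_J/R_P)²(T_J/T_P)⁴ = (6.10)²(0.8676)⁴ = 21.09.
F_J/F_P = (L_J/L_P)/(d_J/d_P)² = 21.09/(0.750)² = 37.49.

37.5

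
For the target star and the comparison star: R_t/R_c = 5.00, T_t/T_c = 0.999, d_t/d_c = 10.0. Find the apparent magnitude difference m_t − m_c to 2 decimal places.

1.51

L_t/L_c = (5.00)²(0.999)⁴ = 24.90.
F_t/F_c = (L_t/L_c)/(d_t/d_c)² = 24.90/100.0 = 0.2490.
m_t − m_c = −2.5 log₁₀(0.2490) = 1.51.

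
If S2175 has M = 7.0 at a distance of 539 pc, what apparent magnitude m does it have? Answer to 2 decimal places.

m = M + 5 log₁₀(d/10 pc) = 7.0 + 5 log₁₀(539/10)
  = 7.0 + 5 × 1.732 = 7.0 + 8.66 = 15.66.

15.66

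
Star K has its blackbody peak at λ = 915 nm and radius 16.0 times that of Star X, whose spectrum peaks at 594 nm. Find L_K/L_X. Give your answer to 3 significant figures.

45.5

Wien's law gives T ∝ 1/λ_max, so T_K/T_X = λ_X/λ_K = 594/915 = 0.6492.
Then L ∝ R²T⁴ gives L_K/L_X = (16.0)² × (0.6492)⁴ = 256.0 × 0.1776 = 45.47.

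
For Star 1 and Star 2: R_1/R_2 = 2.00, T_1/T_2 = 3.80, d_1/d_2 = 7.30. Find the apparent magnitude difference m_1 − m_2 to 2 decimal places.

L_1/L_2 = (2.00)²(3.80)⁴ = 834.1.
F_1/F_2 = (L_1/L_2)/(d_1/d_2)² = 834.1/53.29 = 15.65.
m_1 − m_2 = −2.5 log₁₀(15.65) = -2.99.

-2.99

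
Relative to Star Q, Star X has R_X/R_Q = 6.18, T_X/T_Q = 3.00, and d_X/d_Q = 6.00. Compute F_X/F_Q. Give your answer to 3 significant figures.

85.9

L_X/L_Q = (R_X/R_Q)²(T_X/T_Q)⁴ = (6.18)² × (3.00)⁴ = 3094.
F_X/F_Q = (L_X/L_Q)/(d_X/d_Q)² = 3094 / (6.00)² = 85.93.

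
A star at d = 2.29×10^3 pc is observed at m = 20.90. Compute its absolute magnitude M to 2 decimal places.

M = m − 5 log₁₀(d/10 pc) = 20.90 − 5 log₁₀(2.29×10^3/10)
  = 20.90 − 5 × 2.360 = 20.90 − 11.80 = 9.10.

9.10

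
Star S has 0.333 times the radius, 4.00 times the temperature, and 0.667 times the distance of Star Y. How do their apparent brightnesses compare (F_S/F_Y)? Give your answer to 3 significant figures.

L_S/L_Y = (R_S/R_Y)²(T_S/T_Y)⁴ = (0.333)² × (4.00)⁴ = 28.39.
F_S/F_Y = (L_S/L_Y)/(d_S/d_Y)² = 28.39 / (0.667)² = 63.81.

63.8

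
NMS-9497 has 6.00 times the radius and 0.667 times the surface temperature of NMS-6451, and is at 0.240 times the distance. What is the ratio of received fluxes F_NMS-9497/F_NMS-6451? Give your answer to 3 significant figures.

L_NMS-9497/L_NMS-6451 = (R_NMS-9497/R_NMS-6451)²(T_NMS-9497/T_NMS-6451)⁴ = (6.00)² × (0.667)⁴ = 7.125.
F_NMS-9497/F_NMS-6451 = (L_NMS-9497/L_NMS-6451)/(d_NMS-9497/d_NMS-6451)² = 7.125 / (0.240)² = 123.7.

124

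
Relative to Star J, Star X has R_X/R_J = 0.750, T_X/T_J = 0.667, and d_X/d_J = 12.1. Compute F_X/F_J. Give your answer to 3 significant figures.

7.60×10^-4

L_X/L_J = (R_X/R_J)²(T_X/T_J)⁴ = (0.750)² × (0.667)⁴ = 0.1113.
F_X/F_J = (L_X/L_J)/(d_X/d_J)² = 0.1113 / (12.1)² = 7.604×10^-4.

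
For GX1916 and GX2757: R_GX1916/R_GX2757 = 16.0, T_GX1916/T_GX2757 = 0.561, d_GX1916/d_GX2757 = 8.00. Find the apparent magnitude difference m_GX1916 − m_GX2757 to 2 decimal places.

1.01

L_GX1916/L_GX2757 = (16.0)²(0.561)⁴ = 25.36.
F_GX1916/F_GX2757 = (L_GX1916/L_GX2757)/(d_GX1916/d_GX2757)² = 25.36/64.00 = 0.3962.
m_GX1916 − m_GX2757 = −2.5 log₁₀(0.3962) = 1.01.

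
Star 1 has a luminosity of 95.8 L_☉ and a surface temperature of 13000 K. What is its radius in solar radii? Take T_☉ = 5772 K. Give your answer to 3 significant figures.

1.93 solar radii

R/R_☉ = √(L/L_☉) / (T/T_☉)² = √(95.8) / (2.252)²
       = 9.788 / 5.073 = 1.930.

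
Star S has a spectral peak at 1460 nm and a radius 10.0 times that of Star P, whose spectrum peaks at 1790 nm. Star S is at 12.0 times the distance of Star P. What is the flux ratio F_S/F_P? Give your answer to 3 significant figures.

Wien's law: T_S/T_P = λ_P/λ_S = 1790/1460 = 1.226.
L_S/L_P = (R_S/R_P)²(T_S/T_P)⁴ = (10.0)²(1.226)⁴ = 225.9.
F_S/F_P = (L_S/L_P)/(d_S/d_P)² = 225.9/(12.0)² = 1.569.

1.57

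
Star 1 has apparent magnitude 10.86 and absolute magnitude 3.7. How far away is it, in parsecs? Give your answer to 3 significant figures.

270 pc

m − M = 5 log₁₀(d/10 pc)
10.86 − (3.7) = 7.16 = 5 log₁₀(d/10)
d = 10 × 10^(7.16/5) = 10 × 10^1.432 = 270.4 pc.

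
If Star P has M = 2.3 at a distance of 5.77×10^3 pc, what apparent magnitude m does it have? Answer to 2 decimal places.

16.11

m = M + 5 log₁₀(d/10 pc) = 2.3 + 5 log₁₀(5.77×10^3/10)
  = 2.3 + 5 × 2.761 = 2.3 + 13.81 = 16.11.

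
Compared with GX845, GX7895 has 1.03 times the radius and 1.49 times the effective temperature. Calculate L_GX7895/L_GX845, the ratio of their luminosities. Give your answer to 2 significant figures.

From the Stefan–Boltzmann law, L ∝ R²T⁴, so
L_GX7895/L_GX845 = (R_GX7895/R_GX845)² (T_GX7895/T_GX845)⁴ = (1.03)² × (1.49)⁴ = 1.061 × 4.929 = 5.229.

5.2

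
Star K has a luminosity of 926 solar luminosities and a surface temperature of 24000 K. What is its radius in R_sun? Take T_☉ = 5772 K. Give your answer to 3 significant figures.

1.76 R_sun

R/R_☉ = √(L/L_☉) / (T/T_☉)² = √(926) / (4.158)²
       = 30.43 / 17.29 = 1.760.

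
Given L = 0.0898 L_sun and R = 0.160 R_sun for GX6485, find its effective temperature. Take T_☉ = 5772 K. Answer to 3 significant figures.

7.90×10^3 K

T/T_☉ = (L/L_☉)^(1/4) / (R/R_☉)^(1/2)
T = 5772 × (0.0898)^(1/4) / √(0.160) = 5772 × 0.5474 / 0.4000 = 7899 K.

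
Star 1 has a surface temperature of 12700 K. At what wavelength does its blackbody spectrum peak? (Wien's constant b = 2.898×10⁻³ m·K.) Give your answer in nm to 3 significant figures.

228 nm

λ_max = b/T = 2.898×10⁻³ / 12700 = 2.28×10^-7 m = 228.2 nm.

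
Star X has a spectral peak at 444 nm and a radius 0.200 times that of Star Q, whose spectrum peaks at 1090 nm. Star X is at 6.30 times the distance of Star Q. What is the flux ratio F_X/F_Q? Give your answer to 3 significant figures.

Wien's law: T_X/T_Q = λ_Q/λ_X = 1090/444 = 2.455.
L_X/L_Q = (R_X/R_Q)²(T_X/T_Q)⁴ = (0.200)²(2.455)⁴ = 1.453.
F_X/F_Q = (L_X/L_Q)/(d_X/d_Q)² = 1.453/(6.30)² = 0.03661.

0.0366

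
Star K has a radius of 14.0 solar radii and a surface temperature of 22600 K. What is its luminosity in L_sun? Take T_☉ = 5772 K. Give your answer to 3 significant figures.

4.61×10^4 L_sun

L/L_☉ = (R/R_☉)² (T/T_☉)⁴ = (14.0)² × (22600/5772)⁴
       = 196.0 × (3.915)⁴ = 196.0 × 235.0 = 4.607×10^4.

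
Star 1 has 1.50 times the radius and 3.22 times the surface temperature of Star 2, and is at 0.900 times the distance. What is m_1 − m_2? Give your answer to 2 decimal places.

-6.19

L_1/L_2 = (1.50)²(3.22)⁴ = 241.9.
F_1/F_2 = (L_1/L_2)/(d_1/d_2)² = 241.9/0.8100 = 298.6.
m_1 − m_2 = −2.5 log₁₀(298.6) = -6.19.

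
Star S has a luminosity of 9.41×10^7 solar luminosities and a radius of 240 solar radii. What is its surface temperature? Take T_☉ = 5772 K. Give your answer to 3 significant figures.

3.67×10^4 K

T/T_☉ = (L/L_☉)^(1/4) / (R/R_☉)^(1/2)
T = 5772 × (9.41×10^7)^(1/4) / √(240) = 5772 × 98.49 / 15.49 = 3.670×10^4 K.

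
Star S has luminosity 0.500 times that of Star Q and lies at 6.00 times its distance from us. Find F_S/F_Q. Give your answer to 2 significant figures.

0.014

F = L/(4πd²), so F_S/F_Q = (L_S/L_Q) / (d_S/d_Q)²
= 0.500 / (6.00)² = 0.500 / 36.00 = 0.01389.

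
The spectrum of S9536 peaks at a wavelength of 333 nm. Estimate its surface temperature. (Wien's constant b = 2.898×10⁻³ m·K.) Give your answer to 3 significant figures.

8.70×10^3 K

T = b/λ_max = 2.898×10⁻³ / (333×10⁻⁹) = 8703 K.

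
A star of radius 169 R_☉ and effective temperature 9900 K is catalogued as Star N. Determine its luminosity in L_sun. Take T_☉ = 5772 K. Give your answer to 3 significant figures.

L/L_☉ = (R/R_☉)² (T/T_☉)⁴ = (169)² × (9900/5772)⁴
       = 2.856×10^4 × (1.715)⁴ = 2.856×10^4 × 8.654 = 2.472×10^5.

2.47×10^5 L_sun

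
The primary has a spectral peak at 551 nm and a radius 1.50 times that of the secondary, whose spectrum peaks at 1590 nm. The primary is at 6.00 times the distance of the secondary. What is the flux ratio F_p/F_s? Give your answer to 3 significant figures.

Wien's law: T_p/T_s = λ_s/λ_p = 1590/551 = 2.886.
L_p/L_s = (R_p/R_s)²(T_p/T_s)⁴ = (1.50)²(2.886)⁴ = 156.0.
F_p/F_s = (L_p/L_s)/(d_p/d_s)² = 156.0/(6.00)² = 4.334.

4.33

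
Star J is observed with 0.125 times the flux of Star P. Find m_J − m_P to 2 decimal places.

2.26

m_J − m_P = −2.5 log₁₀(F_J/F_P) = −2.5 log₁₀(0.125) = −2.5 × (-0.903) = 2.258.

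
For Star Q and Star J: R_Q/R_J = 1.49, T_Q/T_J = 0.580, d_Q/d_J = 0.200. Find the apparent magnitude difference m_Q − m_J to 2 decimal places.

L_Q/L_J = (1.49)²(0.580)⁴ = 0.2512.
F_Q/F_J = (L_Q/L_J)/(d_Q/d_J)² = 0.2512/0.04000 = 6.281.
m_Q − m_J = −2.5 log₁₀(6.281) = -2.00.

-2.00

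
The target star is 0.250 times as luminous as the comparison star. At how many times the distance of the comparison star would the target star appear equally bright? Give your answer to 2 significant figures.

0.50

Equal flux requires L_t/d_t² = L_c/d_c², so d_t/d_c = √(L_t/L_c)
= √(0.250) = 0.5000.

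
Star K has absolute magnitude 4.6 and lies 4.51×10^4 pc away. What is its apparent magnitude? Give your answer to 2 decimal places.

m = M + 5 log₁₀(d/10 pc) = 4.6 + 5 log₁₀(4.51×10^4/10)
  = 4.6 + 5 × 3.654 = 4.6 + 18.27 = 22.87.

22.87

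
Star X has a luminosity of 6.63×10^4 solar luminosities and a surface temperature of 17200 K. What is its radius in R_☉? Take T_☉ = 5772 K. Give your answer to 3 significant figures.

R/R_☉ = √(L/L_☉) / (T/T_☉)² = √(6.63×10^4) / (2.980)²
       = 257.5 / 8.880 = 29.00.

29.0 R_☉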